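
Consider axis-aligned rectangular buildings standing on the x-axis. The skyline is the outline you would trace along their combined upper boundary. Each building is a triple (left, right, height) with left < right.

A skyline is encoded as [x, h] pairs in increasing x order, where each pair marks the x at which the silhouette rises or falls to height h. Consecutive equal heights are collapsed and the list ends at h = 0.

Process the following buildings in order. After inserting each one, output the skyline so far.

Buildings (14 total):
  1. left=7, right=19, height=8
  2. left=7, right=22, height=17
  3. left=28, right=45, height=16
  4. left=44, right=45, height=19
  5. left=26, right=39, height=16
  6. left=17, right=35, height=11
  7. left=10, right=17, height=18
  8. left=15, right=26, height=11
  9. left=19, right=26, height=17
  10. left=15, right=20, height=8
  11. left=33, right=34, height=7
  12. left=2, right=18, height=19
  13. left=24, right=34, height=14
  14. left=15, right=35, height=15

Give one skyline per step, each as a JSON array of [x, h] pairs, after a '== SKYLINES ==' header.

== SKYLINES ==
[[7,8],[19,0]]
[[7,17],[22,0]]
[[7,17],[22,0],[28,16],[45,0]]
[[7,17],[22,0],[28,16],[44,19],[45,0]]
[[7,17],[22,0],[26,16],[44,19],[45,0]]
[[7,17],[22,11],[26,16],[44,19],[45,0]]
[[7,17],[10,18],[17,17],[22,11],[26,16],[44,19],[45,0]]
[[7,17],[10,18],[17,17],[22,11],[26,16],[44,19],[45,0]]
[[7,17],[10,18],[17,17],[26,16],[44,19],[45,0]]
[[7,17],[10,18],[17,17],[26,16],[44,19],[45,0]]
[[7,17],[10,18],[17,17],[26,16],[44,19],[45,0]]
[[2,19],[18,17],[26,16],[44,19],[45,0]]
[[2,19],[18,17],[26,16],[44,19],[45,0]]
[[2,19],[18,17],[26,16],[44,19],[45,0]]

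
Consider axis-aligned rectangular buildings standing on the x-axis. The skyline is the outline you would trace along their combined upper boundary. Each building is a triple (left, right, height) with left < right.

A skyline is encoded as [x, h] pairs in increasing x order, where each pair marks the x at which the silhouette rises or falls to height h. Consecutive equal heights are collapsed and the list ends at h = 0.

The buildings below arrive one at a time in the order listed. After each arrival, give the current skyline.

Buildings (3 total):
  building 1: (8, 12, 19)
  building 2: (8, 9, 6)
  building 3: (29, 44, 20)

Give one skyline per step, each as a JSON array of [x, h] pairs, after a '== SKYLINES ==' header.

== SKYLINES ==
[[8,19],[12,0]]
[[8,19],[12,0]]
[[8,19],[12,0],[29,20],[44,0]]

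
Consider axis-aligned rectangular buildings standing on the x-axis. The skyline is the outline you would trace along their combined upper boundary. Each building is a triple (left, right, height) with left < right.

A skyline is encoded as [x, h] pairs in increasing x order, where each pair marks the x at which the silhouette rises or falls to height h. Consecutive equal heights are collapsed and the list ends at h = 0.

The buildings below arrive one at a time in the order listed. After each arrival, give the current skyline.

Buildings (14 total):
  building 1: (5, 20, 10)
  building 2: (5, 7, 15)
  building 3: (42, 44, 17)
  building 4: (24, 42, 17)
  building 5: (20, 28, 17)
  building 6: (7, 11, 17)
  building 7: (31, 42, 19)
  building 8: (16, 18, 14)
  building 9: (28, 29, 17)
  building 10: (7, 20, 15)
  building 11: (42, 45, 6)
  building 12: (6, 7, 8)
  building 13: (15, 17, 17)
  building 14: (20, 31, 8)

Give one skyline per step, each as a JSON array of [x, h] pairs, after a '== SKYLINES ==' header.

== SKYLINES ==
[[5,10],[20,0]]
[[5,15],[7,10],[20,0]]
[[5,15],[7,10],[20,0],[42,17],[44,0]]
[[5,15],[7,10],[20,0],[24,17],[44,0]]
[[5,15],[7,10],[20,17],[44,0]]
[[5,15],[7,17],[11,10],[20,17],[44,0]]
[[5,15],[7,17],[11,10],[20,17],[31,19],[42,17],[44,0]]
[[5,15],[7,17],[11,10],[16,14],[18,10],[20,17],[31,19],[42,17],[44,0]]
[[5,15],[7,17],[11,10],[16,14],[18,10],[20,17],[31,19],[42,17],[44,0]]
[[5,15],[7,17],[11,15],[20,17],[31,19],[42,17],[44,0]]
[[5,15],[7,17],[11,15],[20,17],[31,19],[42,17],[44,6],[45,0]]
[[5,15],[7,17],[11,15],[20,17],[31,19],[42,17],[44,6],[45,0]]
[[5,15],[7,17],[11,15],[15,17],[17,15],[20,17],[31,19],[42,17],[44,6],[45,0]]
[[5,15],[7,17],[11,15],[15,17],[17,15],[20,17],[31,19],[42,17],[44,6],[45,0]]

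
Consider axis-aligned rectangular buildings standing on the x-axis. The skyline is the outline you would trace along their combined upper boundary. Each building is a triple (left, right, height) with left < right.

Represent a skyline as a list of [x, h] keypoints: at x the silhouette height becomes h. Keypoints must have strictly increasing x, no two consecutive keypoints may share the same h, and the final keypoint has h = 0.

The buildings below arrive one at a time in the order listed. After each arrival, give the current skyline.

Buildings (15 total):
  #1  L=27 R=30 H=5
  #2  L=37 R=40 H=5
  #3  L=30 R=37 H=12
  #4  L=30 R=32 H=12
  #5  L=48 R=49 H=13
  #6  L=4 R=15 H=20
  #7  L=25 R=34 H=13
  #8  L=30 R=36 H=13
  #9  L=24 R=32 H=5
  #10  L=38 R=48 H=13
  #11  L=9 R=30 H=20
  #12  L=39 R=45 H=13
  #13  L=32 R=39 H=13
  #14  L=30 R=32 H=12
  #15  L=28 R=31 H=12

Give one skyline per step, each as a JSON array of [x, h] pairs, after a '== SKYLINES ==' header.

== SKYLINES ==
[[27,5],[30,0]]
[[27,5],[30,0],[37,5],[40,0]]
[[27,5],[30,12],[37,5],[40,0]]
[[27,5],[30,12],[37,5],[40,0]]
[[27,5],[30,12],[37,5],[40,0],[48,13],[49,0]]
[[4,20],[15,0],[27,5],[30,12],[37,5],[40,0],[48,13],[49,0]]
[[4,20],[15,0],[25,13],[34,12],[37,5],[40,0],[48,13],[49,0]]
[[4,20],[15,0],[25,13],[36,12],[37,5],[40,0],[48,13],[49,0]]
[[4,20],[15,0],[24,5],[25,13],[36,12],[37,5],[40,0],[48,13],[49,0]]
[[4,20],[15,0],[24,5],[25,13],[36,12],[37,5],[38,13],[49,0]]
[[4,20],[30,13],[36,12],[37,5],[38,13],[49,0]]
[[4,20],[30,13],[36,12],[37,5],[38,13],[49,0]]
[[4,20],[30,13],[49,0]]
[[4,20],[30,13],[49,0]]
[[4,20],[30,13],[49,0]]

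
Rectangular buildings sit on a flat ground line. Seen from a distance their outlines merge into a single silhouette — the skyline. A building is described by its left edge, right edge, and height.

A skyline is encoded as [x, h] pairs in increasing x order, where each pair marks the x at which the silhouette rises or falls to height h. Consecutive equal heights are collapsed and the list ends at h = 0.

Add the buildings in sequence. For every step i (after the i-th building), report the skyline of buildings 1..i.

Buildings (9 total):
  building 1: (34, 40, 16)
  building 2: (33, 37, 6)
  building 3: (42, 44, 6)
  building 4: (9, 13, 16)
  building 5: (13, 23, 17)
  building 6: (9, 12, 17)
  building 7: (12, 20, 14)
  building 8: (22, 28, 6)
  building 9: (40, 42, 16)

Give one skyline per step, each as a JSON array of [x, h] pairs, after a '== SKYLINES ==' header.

== SKYLINES ==
[[34,16],[40,0]]
[[33,6],[34,16],[40,0]]
[[33,6],[34,16],[40,0],[42,6],[44,0]]
[[9,16],[13,0],[33,6],[34,16],[40,0],[42,6],[44,0]]
[[9,16],[13,17],[23,0],[33,6],[34,16],[40,0],[42,6],[44,0]]
[[9,17],[12,16],[13,17],[23,0],[33,6],[34,16],[40,0],[42,6],[44,0]]
[[9,17],[12,16],[13,17],[23,0],[33,6],[34,16],[40,0],[42,6],[44,0]]
[[9,17],[12,16],[13,17],[23,6],[28,0],[33,6],[34,16],[40,0],[42,6],[44,0]]
[[9,17],[12,16],[13,17],[23,6],[28,0],[33,6],[34,16],[42,6],[44,0]]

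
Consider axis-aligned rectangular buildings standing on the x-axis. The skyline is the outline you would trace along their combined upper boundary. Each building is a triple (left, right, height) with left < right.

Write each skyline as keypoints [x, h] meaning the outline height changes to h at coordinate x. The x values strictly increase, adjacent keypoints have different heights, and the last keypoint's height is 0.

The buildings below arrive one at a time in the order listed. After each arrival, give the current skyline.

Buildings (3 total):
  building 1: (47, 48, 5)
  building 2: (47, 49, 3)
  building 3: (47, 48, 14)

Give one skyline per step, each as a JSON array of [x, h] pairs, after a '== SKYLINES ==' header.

== SKYLINES ==
[[47,5],[48,0]]
[[47,5],[48,3],[49,0]]
[[47,14],[48,3],[49,0]]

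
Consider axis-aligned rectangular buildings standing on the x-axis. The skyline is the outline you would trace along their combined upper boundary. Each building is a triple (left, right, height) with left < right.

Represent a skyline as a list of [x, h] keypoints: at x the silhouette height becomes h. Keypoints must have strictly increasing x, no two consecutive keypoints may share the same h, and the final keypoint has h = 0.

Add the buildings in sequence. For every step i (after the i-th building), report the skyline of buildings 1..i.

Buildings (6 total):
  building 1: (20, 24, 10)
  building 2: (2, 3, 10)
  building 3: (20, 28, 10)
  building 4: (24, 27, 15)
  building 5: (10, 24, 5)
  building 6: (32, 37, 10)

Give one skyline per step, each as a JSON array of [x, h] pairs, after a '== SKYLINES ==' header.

== SKYLINES ==
[[20,10],[24,0]]
[[2,10],[3,0],[20,10],[24,0]]
[[2,10],[3,0],[20,10],[28,0]]
[[2,10],[3,0],[20,10],[24,15],[27,10],[28,0]]
[[2,10],[3,0],[10,5],[20,10],[24,15],[27,10],[28,0]]
[[2,10],[3,0],[10,5],[20,10],[24,15],[27,10],[28,0],[32,10],[37,0]]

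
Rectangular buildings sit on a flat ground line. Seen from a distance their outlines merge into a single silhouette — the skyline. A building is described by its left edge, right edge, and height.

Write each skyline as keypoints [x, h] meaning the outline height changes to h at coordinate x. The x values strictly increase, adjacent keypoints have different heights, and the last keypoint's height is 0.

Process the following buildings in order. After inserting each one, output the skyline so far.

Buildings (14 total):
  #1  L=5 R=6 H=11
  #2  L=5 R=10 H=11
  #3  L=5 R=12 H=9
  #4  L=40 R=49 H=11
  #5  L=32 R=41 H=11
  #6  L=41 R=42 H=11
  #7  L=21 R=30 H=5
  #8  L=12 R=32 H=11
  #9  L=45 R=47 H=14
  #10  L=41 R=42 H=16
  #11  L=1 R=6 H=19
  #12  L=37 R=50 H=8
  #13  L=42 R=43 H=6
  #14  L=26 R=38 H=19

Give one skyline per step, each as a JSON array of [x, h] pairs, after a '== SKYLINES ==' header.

== SKYLINES ==
[[5,11],[6,0]]
[[5,11],[10,0]]
[[5,11],[10,9],[12,0]]
[[5,11],[10,9],[12,0],[40,11],[49,0]]
[[5,11],[10,9],[12,0],[32,11],[49,0]]
[[5,11],[10,9],[12,0],[32,11],[49,0]]
[[5,11],[10,9],[12,0],[21,5],[30,0],[32,11],[49,0]]
[[5,11],[10,9],[12,11],[49,0]]
[[5,11],[10,9],[12,11],[45,14],[47,11],[49,0]]
[[5,11],[10,9],[12,11],[41,16],[42,11],[45,14],[47,11],[49,0]]
[[1,19],[6,11],[10,9],[12,11],[41,16],[42,11],[45,14],[47,11],[49,0]]
[[1,19],[6,11],[10,9],[12,11],[41,16],[42,11],[45,14],[47,11],[49,8],[50,0]]
[[1,19],[6,11],[10,9],[12,11],[41,16],[42,11],[45,14],[47,11],[49,8],[50,0]]
[[1,19],[6,11],[10,9],[12,11],[26,19],[38,11],[41,16],[42,11],[45,14],[47,11],[49,8],[50,0]]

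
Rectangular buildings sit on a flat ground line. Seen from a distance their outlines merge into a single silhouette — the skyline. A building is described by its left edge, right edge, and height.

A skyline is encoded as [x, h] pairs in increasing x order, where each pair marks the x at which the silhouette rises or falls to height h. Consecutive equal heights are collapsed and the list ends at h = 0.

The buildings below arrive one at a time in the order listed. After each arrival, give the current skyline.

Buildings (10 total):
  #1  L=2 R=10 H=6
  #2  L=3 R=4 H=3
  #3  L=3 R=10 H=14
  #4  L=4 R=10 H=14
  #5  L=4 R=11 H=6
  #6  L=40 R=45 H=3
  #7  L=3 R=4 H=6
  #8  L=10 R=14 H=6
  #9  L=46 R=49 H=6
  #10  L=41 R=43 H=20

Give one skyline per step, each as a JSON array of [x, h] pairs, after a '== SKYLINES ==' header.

== SKYLINES ==
[[2,6],[10,0]]
[[2,6],[10,0]]
[[2,6],[3,14],[10,0]]
[[2,6],[3,14],[10,0]]
[[2,6],[3,14],[10,6],[11,0]]
[[2,6],[3,14],[10,6],[11,0],[40,3],[45,0]]
[[2,6],[3,14],[10,6],[11,0],[40,3],[45,0]]
[[2,6],[3,14],[10,6],[14,0],[40,3],[45,0]]
[[2,6],[3,14],[10,6],[14,0],[40,3],[45,0],[46,6],[49,0]]
[[2,6],[3,14],[10,6],[14,0],[40,3],[41,20],[43,3],[45,0],[46,6],[49,0]]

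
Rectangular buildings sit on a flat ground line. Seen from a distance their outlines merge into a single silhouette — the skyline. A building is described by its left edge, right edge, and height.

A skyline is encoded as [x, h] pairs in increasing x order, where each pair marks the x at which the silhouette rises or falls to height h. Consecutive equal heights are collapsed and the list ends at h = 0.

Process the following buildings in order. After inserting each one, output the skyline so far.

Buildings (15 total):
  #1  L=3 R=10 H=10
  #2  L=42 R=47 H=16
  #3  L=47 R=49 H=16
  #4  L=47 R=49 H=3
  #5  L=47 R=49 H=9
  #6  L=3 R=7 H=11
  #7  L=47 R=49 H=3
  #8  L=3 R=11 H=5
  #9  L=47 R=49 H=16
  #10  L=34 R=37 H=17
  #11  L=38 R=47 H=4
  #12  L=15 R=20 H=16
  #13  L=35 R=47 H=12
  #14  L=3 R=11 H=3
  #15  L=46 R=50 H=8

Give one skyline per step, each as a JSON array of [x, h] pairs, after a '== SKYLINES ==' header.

== SKYLINES ==
[[3,10],[10,0]]
[[3,10],[10,0],[42,16],[47,0]]
[[3,10],[10,0],[42,16],[49,0]]
[[3,10],[10,0],[42,16],[49,0]]
[[3,10],[10,0],[42,16],[49,0]]
[[3,11],[7,10],[10,0],[42,16],[49,0]]
[[3,11],[7,10],[10,0],[42,16],[49,0]]
[[3,11],[7,10],[10,5],[11,0],[42,16],[49,0]]
[[3,11],[7,10],[10,5],[11,0],[42,16],[49,0]]
[[3,11],[7,10],[10,5],[11,0],[34,17],[37,0],[42,16],[49,0]]
[[3,11],[7,10],[10,5],[11,0],[34,17],[37,0],[38,4],[42,16],[49,0]]
[[3,11],[7,10],[10,5],[11,0],[15,16],[20,0],[34,17],[37,0],[38,4],[42,16],[49,0]]
[[3,11],[7,10],[10,5],[11,0],[15,16],[20,0],[34,17],[37,12],[42,16],[49,0]]
[[3,11],[7,10],[10,5],[11,0],[15,16],[20,0],[34,17],[37,12],[42,16],[49,0]]
[[3,11],[7,10],[10,5],[11,0],[15,16],[20,0],[34,17],[37,12],[42,16],[49,8],[50,0]]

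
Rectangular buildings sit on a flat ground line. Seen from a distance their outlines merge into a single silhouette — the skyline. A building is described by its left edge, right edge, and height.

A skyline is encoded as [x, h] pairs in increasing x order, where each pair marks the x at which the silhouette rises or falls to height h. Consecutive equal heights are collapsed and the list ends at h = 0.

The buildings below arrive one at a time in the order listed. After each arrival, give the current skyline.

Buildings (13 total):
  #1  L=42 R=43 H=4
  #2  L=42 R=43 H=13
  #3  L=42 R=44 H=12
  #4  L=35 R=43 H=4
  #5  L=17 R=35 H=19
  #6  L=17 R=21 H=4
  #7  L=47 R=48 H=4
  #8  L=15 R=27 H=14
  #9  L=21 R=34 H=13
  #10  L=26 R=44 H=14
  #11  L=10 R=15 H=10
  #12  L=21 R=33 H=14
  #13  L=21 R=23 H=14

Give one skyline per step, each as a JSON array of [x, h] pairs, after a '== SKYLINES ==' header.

== SKYLINES ==
[[42,4],[43,0]]
[[42,13],[43,0]]
[[42,13],[43,12],[44,0]]
[[35,4],[42,13],[43,12],[44,0]]
[[17,19],[35,4],[42,13],[43,12],[44,0]]
[[17,19],[35,4],[42,13],[43,12],[44,0]]
[[17,19],[35,4],[42,13],[43,12],[44,0],[47,4],[48,0]]
[[15,14],[17,19],[35,4],[42,13],[43,12],[44,0],[47,4],[48,0]]
[[15,14],[17,19],[35,4],[42,13],[43,12],[44,0],[47,4],[48,0]]
[[15,14],[17,19],[35,14],[44,0],[47,4],[48,0]]
[[10,10],[15,14],[17,19],[35,14],[44,0],[47,4],[48,0]]
[[10,10],[15,14],[17,19],[35,14],[44,0],[47,4],[48,0]]
[[10,10],[15,14],[17,19],[35,14],[44,0],[47,4],[48,0]]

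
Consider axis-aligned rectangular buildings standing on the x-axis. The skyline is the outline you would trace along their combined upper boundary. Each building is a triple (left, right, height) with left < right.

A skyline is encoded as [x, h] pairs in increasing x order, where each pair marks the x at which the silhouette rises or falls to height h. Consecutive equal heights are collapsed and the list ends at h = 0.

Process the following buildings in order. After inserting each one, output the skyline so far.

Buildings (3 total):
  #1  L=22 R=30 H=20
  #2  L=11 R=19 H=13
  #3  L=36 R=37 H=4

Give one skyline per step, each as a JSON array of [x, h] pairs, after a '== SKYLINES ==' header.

== SKYLINES ==
[[22,20],[30,0]]
[[11,13],[19,0],[22,20],[30,0]]
[[11,13],[19,0],[22,20],[30,0],[36,4],[37,0]]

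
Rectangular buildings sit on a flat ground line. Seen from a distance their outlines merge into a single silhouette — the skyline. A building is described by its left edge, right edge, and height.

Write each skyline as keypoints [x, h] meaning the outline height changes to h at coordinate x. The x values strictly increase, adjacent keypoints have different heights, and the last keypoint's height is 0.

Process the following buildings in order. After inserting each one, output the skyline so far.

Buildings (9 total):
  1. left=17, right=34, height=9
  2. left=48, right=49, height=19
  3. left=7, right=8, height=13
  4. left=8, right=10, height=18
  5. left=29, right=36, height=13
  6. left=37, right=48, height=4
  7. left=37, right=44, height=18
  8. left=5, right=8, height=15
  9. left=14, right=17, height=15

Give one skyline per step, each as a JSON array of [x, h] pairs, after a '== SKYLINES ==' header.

== SKYLINES ==
[[17,9],[34,0]]
[[17,9],[34,0],[48,19],[49,0]]
[[7,13],[8,0],[17,9],[34,0],[48,19],[49,0]]
[[7,13],[8,18],[10,0],[17,9],[34,0],[48,19],[49,0]]
[[7,13],[8,18],[10,0],[17,9],[29,13],[36,0],[48,19],[49,0]]
[[7,13],[8,18],[10,0],[17,9],[29,13],[36,0],[37,4],[48,19],[49,0]]
[[7,13],[8,18],[10,0],[17,9],[29,13],[36,0],[37,18],[44,4],[48,19],[49,0]]
[[5,15],[8,18],[10,0],[17,9],[29,13],[36,0],[37,18],[44,4],[48,19],[49,0]]
[[5,15],[8,18],[10,0],[14,15],[17,9],[29,13],[36,0],[37,18],[44,4],[48,19],[49,0]]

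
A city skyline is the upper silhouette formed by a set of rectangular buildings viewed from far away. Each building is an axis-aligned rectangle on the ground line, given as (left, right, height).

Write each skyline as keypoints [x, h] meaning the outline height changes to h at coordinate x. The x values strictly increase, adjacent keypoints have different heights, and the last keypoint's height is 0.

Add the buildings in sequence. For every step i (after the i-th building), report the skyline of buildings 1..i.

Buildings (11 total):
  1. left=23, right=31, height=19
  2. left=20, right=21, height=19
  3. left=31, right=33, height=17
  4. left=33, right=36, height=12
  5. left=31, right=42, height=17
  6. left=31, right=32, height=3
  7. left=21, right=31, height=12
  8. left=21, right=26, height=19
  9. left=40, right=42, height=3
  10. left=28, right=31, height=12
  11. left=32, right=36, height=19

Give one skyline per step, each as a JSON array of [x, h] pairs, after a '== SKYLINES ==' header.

== SKYLINES ==
[[23,19],[31,0]]
[[20,19],[21,0],[23,19],[31,0]]
[[20,19],[21,0],[23,19],[31,17],[33,0]]
[[20,19],[21,0],[23,19],[31,17],[33,12],[36,0]]
[[20,19],[21,0],[23,19],[31,17],[42,0]]
[[20,19],[21,0],[23,19],[31,17],[42,0]]
[[20,19],[21,12],[23,19],[31,17],[42,0]]
[[20,19],[31,17],[42,0]]
[[20,19],[31,17],[42,0]]
[[20,19],[31,17],[42,0]]
[[20,19],[31,17],[32,19],[36,17],[42,0]]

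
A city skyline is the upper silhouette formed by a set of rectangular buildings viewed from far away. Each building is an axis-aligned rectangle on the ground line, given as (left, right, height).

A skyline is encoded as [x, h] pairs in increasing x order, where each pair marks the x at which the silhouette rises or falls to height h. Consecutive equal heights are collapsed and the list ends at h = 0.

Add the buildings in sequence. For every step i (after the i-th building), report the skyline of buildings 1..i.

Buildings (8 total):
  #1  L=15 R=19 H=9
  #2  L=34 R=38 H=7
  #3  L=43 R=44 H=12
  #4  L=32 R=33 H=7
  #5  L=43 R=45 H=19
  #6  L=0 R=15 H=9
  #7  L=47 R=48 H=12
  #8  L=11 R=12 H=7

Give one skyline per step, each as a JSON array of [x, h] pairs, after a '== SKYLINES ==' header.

== SKYLINES ==
[[15,9],[19,0]]
[[15,9],[19,0],[34,7],[38,0]]
[[15,9],[19,0],[34,7],[38,0],[43,12],[44,0]]
[[15,9],[19,0],[32,7],[33,0],[34,7],[38,0],[43,12],[44,0]]
[[15,9],[19,0],[32,7],[33,0],[34,7],[38,0],[43,19],[45,0]]
[[0,9],[19,0],[32,7],[33,0],[34,7],[38,0],[43,19],[45,0]]
[[0,9],[19,0],[32,7],[33,0],[34,7],[38,0],[43,19],[45,0],[47,12],[48,0]]
[[0,9],[19,0],[32,7],[33,0],[34,7],[38,0],[43,19],[45,0],[47,12],[48,0]]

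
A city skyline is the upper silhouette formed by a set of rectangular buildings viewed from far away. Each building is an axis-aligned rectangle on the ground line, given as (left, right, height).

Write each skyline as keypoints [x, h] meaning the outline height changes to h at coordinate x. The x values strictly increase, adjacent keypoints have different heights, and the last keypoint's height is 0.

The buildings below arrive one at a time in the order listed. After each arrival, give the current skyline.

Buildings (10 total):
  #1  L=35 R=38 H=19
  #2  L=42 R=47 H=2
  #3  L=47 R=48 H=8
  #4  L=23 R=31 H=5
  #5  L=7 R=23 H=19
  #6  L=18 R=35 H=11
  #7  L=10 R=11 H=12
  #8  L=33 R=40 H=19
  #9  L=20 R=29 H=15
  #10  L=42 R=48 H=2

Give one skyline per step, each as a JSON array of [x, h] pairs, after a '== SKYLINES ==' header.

== SKYLINES ==
[[35,19],[38,0]]
[[35,19],[38,0],[42,2],[47,0]]
[[35,19],[38,0],[42,2],[47,8],[48,0]]
[[23,5],[31,0],[35,19],[38,0],[42,2],[47,8],[48,0]]
[[7,19],[23,5],[31,0],[35,19],[38,0],[42,2],[47,8],[48,0]]
[[7,19],[23,11],[35,19],[38,0],[42,2],[47,8],[48,0]]
[[7,19],[23,11],[35,19],[38,0],[42,2],[47,8],[48,0]]
[[7,19],[23,11],[33,19],[40,0],[42,2],[47,8],[48,0]]
[[7,19],[23,15],[29,11],[33,19],[40,0],[42,2],[47,8],[48,0]]
[[7,19],[23,15],[29,11],[33,19],[40,0],[42,2],[47,8],[48,0]]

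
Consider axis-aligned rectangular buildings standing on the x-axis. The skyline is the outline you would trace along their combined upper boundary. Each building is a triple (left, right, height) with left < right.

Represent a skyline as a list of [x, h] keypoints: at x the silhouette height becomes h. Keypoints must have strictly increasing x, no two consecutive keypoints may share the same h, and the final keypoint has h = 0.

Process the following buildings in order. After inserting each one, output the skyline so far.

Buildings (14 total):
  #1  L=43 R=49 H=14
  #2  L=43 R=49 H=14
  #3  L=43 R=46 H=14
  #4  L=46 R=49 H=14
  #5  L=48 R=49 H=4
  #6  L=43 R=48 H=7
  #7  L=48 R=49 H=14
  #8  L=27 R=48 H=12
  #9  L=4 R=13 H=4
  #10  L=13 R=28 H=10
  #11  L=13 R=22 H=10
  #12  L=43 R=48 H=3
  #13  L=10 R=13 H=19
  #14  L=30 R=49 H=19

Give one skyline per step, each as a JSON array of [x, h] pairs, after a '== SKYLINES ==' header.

== SKYLINES ==
[[43,14],[49,0]]
[[43,14],[49,0]]
[[43,14],[49,0]]
[[43,14],[49,0]]
[[43,14],[49,0]]
[[43,14],[49,0]]
[[43,14],[49,0]]
[[27,12],[43,14],[49,0]]
[[4,4],[13,0],[27,12],[43,14],[49,0]]
[[4,4],[13,10],[27,12],[43,14],[49,0]]
[[4,4],[13,10],[27,12],[43,14],[49,0]]
[[4,4],[13,10],[27,12],[43,14],[49,0]]
[[4,4],[10,19],[13,10],[27,12],[43,14],[49,0]]
[[4,4],[10,19],[13,10],[27,12],[30,19],[49,0]]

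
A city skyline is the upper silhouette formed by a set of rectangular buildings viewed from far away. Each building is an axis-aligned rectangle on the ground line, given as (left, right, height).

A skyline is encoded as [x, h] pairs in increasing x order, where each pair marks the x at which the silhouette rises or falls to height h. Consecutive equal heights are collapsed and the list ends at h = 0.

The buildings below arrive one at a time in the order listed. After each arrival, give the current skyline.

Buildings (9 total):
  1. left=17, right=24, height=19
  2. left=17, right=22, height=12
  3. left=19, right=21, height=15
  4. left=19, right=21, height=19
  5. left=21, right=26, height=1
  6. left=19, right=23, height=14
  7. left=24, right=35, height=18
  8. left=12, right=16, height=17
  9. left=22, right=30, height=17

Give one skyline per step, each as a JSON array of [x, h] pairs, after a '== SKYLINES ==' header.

== SKYLINES ==
[[17,19],[24,0]]
[[17,19],[24,0]]
[[17,19],[24,0]]
[[17,19],[24,0]]
[[17,19],[24,1],[26,0]]
[[17,19],[24,1],[26,0]]
[[17,19],[24,18],[35,0]]
[[12,17],[16,0],[17,19],[24,18],[35,0]]
[[12,17],[16,0],[17,19],[24,18],[35,0]]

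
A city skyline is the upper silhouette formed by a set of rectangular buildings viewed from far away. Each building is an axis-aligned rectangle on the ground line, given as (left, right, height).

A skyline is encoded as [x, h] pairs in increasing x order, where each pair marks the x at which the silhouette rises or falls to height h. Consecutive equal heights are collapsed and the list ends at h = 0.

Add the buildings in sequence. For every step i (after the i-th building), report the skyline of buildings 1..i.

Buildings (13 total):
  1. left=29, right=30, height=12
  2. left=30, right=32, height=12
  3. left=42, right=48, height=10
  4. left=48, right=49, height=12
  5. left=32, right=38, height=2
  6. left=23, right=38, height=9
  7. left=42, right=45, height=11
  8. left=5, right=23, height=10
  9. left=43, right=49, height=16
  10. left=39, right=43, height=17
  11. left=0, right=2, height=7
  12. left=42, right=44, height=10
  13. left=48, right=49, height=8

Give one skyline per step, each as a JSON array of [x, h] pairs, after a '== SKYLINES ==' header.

== SKYLINES ==
[[29,12],[30,0]]
[[29,12],[32,0]]
[[29,12],[32,0],[42,10],[48,0]]
[[29,12],[32,0],[42,10],[48,12],[49,0]]
[[29,12],[32,2],[38,0],[42,10],[48,12],[49,0]]
[[23,9],[29,12],[32,9],[38,0],[42,10],[48,12],[49,0]]
[[23,9],[29,12],[32,9],[38,0],[42,11],[45,10],[48,12],[49,0]]
[[5,10],[23,9],[29,12],[32,9],[38,0],[42,11],[45,10],[48,12],[49,0]]
[[5,10],[23,9],[29,12],[32,9],[38,0],[42,11],[43,16],[49,0]]
[[5,10],[23,9],[29,12],[32,9],[38,0],[39,17],[43,16],[49,0]]
[[0,7],[2,0],[5,10],[23,9],[29,12],[32,9],[38,0],[39,17],[43,16],[49,0]]
[[0,7],[2,0],[5,10],[23,9],[29,12],[32,9],[38,0],[39,17],[43,16],[49,0]]
[[0,7],[2,0],[5,10],[23,9],[29,12],[32,9],[38,0],[39,17],[43,16],[49,0]]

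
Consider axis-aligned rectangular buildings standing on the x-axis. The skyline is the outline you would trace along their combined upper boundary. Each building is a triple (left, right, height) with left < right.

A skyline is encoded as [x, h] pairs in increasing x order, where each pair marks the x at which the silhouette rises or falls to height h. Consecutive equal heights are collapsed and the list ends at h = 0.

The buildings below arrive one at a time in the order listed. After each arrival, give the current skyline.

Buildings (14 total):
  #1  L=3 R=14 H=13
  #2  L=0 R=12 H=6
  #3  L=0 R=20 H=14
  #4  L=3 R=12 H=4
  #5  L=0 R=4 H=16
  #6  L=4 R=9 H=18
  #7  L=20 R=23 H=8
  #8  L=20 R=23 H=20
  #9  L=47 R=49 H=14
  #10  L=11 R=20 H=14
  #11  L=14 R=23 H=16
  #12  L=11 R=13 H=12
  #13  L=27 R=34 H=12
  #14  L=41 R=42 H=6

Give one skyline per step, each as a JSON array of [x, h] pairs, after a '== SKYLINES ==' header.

== SKYLINES ==
[[3,13],[14,0]]
[[0,6],[3,13],[14,0]]
[[0,14],[20,0]]
[[0,14],[20,0]]
[[0,16],[4,14],[20,0]]
[[0,16],[4,18],[9,14],[20,0]]
[[0,16],[4,18],[9,14],[20,8],[23,0]]
[[0,16],[4,18],[9,14],[20,20],[23,0]]
[[0,16],[4,18],[9,14],[20,20],[23,0],[47,14],[49,0]]
[[0,16],[4,18],[9,14],[20,20],[23,0],[47,14],[49,0]]
[[0,16],[4,18],[9,14],[14,16],[20,20],[23,0],[47,14],[49,0]]
[[0,16],[4,18],[9,14],[14,16],[20,20],[23,0],[47,14],[49,0]]
[[0,16],[4,18],[9,14],[14,16],[20,20],[23,0],[27,12],[34,0],[47,14],[49,0]]
[[0,16],[4,18],[9,14],[14,16],[20,20],[23,0],[27,12],[34,0],[41,6],[42,0],[47,14],[49,0]]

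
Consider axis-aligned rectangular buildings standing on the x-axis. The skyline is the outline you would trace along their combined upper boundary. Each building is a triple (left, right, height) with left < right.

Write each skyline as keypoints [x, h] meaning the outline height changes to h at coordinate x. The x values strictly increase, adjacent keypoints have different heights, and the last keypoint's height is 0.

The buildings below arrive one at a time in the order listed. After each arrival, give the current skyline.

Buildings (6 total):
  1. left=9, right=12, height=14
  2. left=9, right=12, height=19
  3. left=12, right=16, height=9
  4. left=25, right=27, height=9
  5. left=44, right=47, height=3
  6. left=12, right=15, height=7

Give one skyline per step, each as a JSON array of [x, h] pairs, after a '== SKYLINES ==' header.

== SKYLINES ==
[[9,14],[12,0]]
[[9,19],[12,0]]
[[9,19],[12,9],[16,0]]
[[9,19],[12,9],[16,0],[25,9],[27,0]]
[[9,19],[12,9],[16,0],[25,9],[27,0],[44,3],[47,0]]
[[9,19],[12,9],[16,0],[25,9],[27,0],[44,3],[47,0]]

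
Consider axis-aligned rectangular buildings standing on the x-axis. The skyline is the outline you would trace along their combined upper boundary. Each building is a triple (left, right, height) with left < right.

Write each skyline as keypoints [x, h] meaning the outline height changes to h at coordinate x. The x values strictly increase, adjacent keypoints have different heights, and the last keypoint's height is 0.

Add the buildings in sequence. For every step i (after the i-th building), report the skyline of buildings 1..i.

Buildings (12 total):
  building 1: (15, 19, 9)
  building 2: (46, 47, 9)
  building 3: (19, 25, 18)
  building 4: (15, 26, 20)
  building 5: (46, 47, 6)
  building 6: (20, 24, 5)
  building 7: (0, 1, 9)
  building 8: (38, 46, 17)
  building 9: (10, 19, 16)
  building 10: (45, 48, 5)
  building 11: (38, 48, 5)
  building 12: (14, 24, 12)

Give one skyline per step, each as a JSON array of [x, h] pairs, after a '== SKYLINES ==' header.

== SKYLINES ==
[[15,9],[19,0]]
[[15,9],[19,0],[46,9],[47,0]]
[[15,9],[19,18],[25,0],[46,9],[47,0]]
[[15,20],[26,0],[46,9],[47,0]]
[[15,20],[26,0],[46,9],[47,0]]
[[15,20],[26,0],[46,9],[47,0]]
[[0,9],[1,0],[15,20],[26,0],[46,9],[47,0]]
[[0,9],[1,0],[15,20],[26,0],[38,17],[46,9],[47,0]]
[[0,9],[1,0],[10,16],[15,20],[26,0],[38,17],[46,9],[47,0]]
[[0,9],[1,0],[10,16],[15,20],[26,0],[38,17],[46,9],[47,5],[48,0]]
[[0,9],[1,0],[10,16],[15,20],[26,0],[38,17],[46,9],[47,5],[48,0]]
[[0,9],[1,0],[10,16],[15,20],[26,0],[38,17],[46,9],[47,5],[48,0]]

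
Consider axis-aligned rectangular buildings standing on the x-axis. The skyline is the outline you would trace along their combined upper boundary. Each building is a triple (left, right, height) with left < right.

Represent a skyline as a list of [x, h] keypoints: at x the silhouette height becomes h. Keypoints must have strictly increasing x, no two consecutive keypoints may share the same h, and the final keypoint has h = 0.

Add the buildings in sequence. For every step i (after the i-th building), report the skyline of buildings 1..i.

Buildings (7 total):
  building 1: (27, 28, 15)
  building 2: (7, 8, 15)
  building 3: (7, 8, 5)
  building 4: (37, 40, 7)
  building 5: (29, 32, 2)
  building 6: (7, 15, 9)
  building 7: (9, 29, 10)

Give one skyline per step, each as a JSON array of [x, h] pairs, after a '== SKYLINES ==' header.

== SKYLINES ==
[[27,15],[28,0]]
[[7,15],[8,0],[27,15],[28,0]]
[[7,15],[8,0],[27,15],[28,0]]
[[7,15],[8,0],[27,15],[28,0],[37,7],[40,0]]
[[7,15],[8,0],[27,15],[28,0],[29,2],[32,0],[37,7],[40,0]]
[[7,15],[8,9],[15,0],[27,15],[28,0],[29,2],[32,0],[37,7],[40,0]]
[[7,15],[8,9],[9,10],[27,15],[28,10],[29,2],[32,0],[37,7],[40,0]]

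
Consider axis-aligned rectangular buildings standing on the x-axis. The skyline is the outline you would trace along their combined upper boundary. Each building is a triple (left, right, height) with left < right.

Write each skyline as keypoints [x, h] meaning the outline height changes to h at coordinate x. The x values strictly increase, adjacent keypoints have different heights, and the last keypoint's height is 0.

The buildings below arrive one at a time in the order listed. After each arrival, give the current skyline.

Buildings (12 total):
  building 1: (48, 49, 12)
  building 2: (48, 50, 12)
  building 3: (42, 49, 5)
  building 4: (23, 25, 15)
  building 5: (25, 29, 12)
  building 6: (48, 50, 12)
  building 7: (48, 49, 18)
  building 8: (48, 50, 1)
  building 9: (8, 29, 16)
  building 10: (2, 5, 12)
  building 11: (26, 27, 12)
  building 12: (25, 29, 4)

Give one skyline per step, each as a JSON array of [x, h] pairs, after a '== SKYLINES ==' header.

== SKYLINES ==
[[48,12],[49,0]]
[[48,12],[50,0]]
[[42,5],[48,12],[50,0]]
[[23,15],[25,0],[42,5],[48,12],[50,0]]
[[23,15],[25,12],[29,0],[42,5],[48,12],[50,0]]
[[23,15],[25,12],[29,0],[42,5],[48,12],[50,0]]
[[23,15],[25,12],[29,0],[42,5],[48,18],[49,12],[50,0]]
[[23,15],[25,12],[29,0],[42,5],[48,18],[49,12],[50,0]]
[[8,16],[29,0],[42,5],[48,18],[49,12],[50,0]]
[[2,12],[5,0],[8,16],[29,0],[42,5],[48,18],[49,12],[50,0]]
[[2,12],[5,0],[8,16],[29,0],[42,5],[48,18],[49,12],[50,0]]
[[2,12],[5,0],[8,16],[29,0],[42,5],[48,18],[49,12],[50,0]]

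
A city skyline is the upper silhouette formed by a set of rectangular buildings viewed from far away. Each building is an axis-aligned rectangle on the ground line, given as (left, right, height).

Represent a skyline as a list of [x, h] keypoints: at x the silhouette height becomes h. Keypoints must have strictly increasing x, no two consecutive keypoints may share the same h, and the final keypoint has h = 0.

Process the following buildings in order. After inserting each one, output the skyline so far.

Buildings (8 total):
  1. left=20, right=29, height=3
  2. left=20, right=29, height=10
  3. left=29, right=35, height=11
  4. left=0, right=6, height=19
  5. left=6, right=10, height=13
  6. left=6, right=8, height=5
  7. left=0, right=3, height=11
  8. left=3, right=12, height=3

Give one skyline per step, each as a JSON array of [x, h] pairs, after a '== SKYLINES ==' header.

== SKYLINES ==
[[20,3],[29,0]]
[[20,10],[29,0]]
[[20,10],[29,11],[35,0]]
[[0,19],[6,0],[20,10],[29,11],[35,0]]
[[0,19],[6,13],[10,0],[20,10],[29,11],[35,0]]
[[0,19],[6,13],[10,0],[20,10],[29,11],[35,0]]
[[0,19],[6,13],[10,0],[20,10],[29,11],[35,0]]
[[0,19],[6,13],[10,3],[12,0],[20,10],[29,11],[35,0]]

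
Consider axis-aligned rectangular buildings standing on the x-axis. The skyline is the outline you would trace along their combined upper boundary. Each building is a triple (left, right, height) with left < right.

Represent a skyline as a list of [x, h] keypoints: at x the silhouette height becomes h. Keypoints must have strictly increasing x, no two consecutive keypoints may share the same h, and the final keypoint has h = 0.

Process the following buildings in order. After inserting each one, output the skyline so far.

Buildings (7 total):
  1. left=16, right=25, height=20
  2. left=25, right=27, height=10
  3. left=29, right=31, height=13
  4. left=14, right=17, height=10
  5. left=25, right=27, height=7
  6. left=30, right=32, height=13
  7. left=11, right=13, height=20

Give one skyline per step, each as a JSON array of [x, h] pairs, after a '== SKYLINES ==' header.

== SKYLINES ==
[[16,20],[25,0]]
[[16,20],[25,10],[27,0]]
[[16,20],[25,10],[27,0],[29,13],[31,0]]
[[14,10],[16,20],[25,10],[27,0],[29,13],[31,0]]
[[14,10],[16,20],[25,10],[27,0],[29,13],[31,0]]
[[14,10],[16,20],[25,10],[27,0],[29,13],[32,0]]
[[11,20],[13,0],[14,10],[16,20],[25,10],[27,0],[29,13],[32,0]]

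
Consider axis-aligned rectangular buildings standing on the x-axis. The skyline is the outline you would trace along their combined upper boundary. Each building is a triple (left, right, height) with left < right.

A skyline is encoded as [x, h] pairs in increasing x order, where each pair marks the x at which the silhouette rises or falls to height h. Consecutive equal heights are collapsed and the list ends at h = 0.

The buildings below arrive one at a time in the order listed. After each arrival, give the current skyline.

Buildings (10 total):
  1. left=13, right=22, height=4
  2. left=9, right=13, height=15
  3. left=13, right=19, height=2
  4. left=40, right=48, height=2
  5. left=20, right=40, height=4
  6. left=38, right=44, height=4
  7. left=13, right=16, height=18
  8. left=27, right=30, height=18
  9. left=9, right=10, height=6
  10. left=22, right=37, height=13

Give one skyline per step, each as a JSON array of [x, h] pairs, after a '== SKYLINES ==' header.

== SKYLINES ==
[[13,4],[22,0]]
[[9,15],[13,4],[22,0]]
[[9,15],[13,4],[22,0]]
[[9,15],[13,4],[22,0],[40,2],[48,0]]
[[9,15],[13,4],[40,2],[48,0]]
[[9,15],[13,4],[44,2],[48,0]]
[[9,15],[13,18],[16,4],[44,2],[48,0]]
[[9,15],[13,18],[16,4],[27,18],[30,4],[44,2],[48,0]]
[[9,15],[13,18],[16,4],[27,18],[30,4],[44,2],[48,0]]
[[9,15],[13,18],[16,4],[22,13],[27,18],[30,13],[37,4],[44,2],[48,0]]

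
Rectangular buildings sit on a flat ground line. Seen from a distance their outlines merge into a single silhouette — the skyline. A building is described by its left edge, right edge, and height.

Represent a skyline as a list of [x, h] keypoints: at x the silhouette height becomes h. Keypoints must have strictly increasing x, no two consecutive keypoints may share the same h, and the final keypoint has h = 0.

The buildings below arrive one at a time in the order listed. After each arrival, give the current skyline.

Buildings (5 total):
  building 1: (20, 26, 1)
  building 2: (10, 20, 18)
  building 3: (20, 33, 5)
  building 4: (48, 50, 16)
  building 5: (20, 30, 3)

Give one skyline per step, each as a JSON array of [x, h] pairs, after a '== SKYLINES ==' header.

== SKYLINES ==
[[20,1],[26,0]]
[[10,18],[20,1],[26,0]]
[[10,18],[20,5],[33,0]]
[[10,18],[20,5],[33,0],[48,16],[50,0]]
[[10,18],[20,5],[33,0],[48,16],[50,0]]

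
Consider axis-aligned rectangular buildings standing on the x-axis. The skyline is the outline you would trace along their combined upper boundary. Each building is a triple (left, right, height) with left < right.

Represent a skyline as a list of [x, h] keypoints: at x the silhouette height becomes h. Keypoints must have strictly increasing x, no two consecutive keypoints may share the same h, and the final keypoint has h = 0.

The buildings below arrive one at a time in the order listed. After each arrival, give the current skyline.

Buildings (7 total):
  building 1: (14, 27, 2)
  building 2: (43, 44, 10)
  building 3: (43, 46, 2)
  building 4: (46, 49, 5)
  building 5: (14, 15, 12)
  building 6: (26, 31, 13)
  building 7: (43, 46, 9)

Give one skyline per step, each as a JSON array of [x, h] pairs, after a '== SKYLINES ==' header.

== SKYLINES ==
[[14,2],[27,0]]
[[14,2],[27,0],[43,10],[44,0]]
[[14,2],[27,0],[43,10],[44,2],[46,0]]
[[14,2],[27,0],[43,10],[44,2],[46,5],[49,0]]
[[14,12],[15,2],[27,0],[43,10],[44,2],[46,5],[49,0]]
[[14,12],[15,2],[26,13],[31,0],[43,10],[44,2],[46,5],[49,0]]
[[14,12],[15,2],[26,13],[31,0],[43,10],[44,9],[46,5],[49,0]]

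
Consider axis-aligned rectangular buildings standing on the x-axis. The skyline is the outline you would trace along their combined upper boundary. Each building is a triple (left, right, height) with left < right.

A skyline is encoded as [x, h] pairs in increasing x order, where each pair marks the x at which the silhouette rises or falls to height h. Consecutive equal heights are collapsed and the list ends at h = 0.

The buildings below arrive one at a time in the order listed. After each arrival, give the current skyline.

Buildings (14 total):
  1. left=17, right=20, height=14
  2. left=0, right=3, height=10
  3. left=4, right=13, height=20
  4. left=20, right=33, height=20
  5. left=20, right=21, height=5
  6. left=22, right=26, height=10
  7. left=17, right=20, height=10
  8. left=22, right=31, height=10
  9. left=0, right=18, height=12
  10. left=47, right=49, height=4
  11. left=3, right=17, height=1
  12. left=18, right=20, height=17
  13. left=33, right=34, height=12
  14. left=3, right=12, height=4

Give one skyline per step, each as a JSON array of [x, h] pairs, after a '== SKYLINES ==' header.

== SKYLINES ==
[[17,14],[20,0]]
[[0,10],[3,0],[17,14],[20,0]]
[[0,10],[3,0],[4,20],[13,0],[17,14],[20,0]]
[[0,10],[3,0],[4,20],[13,0],[17,14],[20,20],[33,0]]
[[0,10],[3,0],[4,20],[13,0],[17,14],[20,20],[33,0]]
[[0,10],[3,0],[4,20],[13,0],[17,14],[20,20],[33,0]]
[[0,10],[3,0],[4,20],[13,0],[17,14],[20,20],[33,0]]
[[0,10],[3,0],[4,20],[13,0],[17,14],[20,20],[33,0]]
[[0,12],[4,20],[13,12],[17,14],[20,20],[33,0]]
[[0,12],[4,20],[13,12],[17,14],[20,20],[33,0],[47,4],[49,0]]
[[0,12],[4,20],[13,12],[17,14],[20,20],[33,0],[47,4],[49,0]]
[[0,12],[4,20],[13,12],[17,14],[18,17],[20,20],[33,0],[47,4],[49,0]]
[[0,12],[4,20],[13,12],[17,14],[18,17],[20,20],[33,12],[34,0],[47,4],[49,0]]
[[0,12],[4,20],[13,12],[17,14],[18,17],[20,20],[33,12],[34,0],[47,4],[49,0]]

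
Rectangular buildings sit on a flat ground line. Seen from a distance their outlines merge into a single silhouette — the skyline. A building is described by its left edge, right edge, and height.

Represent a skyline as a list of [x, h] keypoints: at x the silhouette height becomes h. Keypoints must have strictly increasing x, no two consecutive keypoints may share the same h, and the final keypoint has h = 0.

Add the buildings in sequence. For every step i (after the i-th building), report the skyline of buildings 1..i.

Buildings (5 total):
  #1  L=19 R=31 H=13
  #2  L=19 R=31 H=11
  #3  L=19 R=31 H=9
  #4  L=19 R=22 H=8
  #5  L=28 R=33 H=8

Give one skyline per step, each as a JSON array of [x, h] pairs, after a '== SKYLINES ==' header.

== SKYLINES ==
[[19,13],[31,0]]
[[19,13],[31,0]]
[[19,13],[31,0]]
[[19,13],[31,0]]
[[19,13],[31,8],[33,0]]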